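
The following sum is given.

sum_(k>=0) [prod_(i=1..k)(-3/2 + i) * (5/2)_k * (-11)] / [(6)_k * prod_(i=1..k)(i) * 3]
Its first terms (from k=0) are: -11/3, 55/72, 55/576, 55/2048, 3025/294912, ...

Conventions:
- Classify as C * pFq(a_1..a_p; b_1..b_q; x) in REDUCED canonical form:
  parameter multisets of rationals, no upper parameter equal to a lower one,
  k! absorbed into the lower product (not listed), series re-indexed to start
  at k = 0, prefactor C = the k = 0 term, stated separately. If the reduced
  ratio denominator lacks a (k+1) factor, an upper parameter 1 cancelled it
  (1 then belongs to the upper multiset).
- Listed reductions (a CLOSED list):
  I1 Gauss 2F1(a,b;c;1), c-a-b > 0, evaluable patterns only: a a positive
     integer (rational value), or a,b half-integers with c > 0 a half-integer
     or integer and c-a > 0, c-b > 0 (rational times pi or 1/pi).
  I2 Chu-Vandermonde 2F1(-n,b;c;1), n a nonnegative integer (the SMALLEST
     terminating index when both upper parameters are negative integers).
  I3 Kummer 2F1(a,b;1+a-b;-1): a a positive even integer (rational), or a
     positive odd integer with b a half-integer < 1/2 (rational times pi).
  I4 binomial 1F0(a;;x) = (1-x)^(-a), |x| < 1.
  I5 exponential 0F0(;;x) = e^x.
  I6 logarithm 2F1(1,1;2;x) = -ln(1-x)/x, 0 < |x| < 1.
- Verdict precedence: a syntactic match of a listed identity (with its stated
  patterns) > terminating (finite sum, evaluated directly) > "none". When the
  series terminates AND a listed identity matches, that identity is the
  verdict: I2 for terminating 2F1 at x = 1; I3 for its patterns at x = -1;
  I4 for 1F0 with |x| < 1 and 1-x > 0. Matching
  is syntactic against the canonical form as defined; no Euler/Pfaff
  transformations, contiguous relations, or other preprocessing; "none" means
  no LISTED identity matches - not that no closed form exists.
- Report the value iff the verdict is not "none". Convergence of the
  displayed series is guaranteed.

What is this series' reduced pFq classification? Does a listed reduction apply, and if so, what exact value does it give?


x = 1 here; the reduced form reads 2F1, upper {-1/2, 5/2}, lower {6}, C = -11/3. Verdict: the half-integer Gauss pattern (I1) matches (x = 1; upper {-1/2, 5/2} half-integers, c = 6 in the evaluable pattern). Exact value: (-8192/945) / pi.

Key observation: with t_0 = -11/3, the running product (C = -11/3, x = 1) telescopes to a rising factorial.
Ratio: r(k) = 1 * (k-1/2) (k+5/2) / [(k+6) (k+1)] - rational in k, leading ratio 1; with t_0 = -11/3, classification follows.


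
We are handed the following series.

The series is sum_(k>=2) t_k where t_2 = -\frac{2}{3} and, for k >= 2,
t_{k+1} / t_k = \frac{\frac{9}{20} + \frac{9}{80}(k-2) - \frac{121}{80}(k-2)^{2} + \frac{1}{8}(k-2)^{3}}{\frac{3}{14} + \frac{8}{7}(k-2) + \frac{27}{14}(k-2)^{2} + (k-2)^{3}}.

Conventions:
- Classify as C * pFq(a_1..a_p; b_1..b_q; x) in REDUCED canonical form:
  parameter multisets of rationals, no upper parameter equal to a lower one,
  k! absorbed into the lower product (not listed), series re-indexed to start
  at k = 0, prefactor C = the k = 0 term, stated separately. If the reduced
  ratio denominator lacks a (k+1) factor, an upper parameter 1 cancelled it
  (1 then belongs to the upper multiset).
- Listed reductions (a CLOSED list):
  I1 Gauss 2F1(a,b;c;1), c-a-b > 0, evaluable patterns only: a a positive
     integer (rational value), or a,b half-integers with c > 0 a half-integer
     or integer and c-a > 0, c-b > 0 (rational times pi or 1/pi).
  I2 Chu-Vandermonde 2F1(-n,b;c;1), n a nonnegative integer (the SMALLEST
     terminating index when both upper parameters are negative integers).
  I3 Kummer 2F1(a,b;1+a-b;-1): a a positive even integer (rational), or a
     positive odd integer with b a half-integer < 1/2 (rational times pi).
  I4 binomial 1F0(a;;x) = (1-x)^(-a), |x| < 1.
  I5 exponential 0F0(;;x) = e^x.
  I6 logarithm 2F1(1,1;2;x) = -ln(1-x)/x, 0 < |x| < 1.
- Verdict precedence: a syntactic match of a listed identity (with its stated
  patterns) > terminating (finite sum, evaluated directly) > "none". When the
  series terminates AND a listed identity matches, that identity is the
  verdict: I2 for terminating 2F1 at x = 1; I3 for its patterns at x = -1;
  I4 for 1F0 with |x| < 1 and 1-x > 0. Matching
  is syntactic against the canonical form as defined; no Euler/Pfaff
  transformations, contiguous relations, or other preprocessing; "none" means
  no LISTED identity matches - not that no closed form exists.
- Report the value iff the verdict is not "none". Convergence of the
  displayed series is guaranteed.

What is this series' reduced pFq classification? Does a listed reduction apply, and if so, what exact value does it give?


Prefactor -\frac{2}{3}, argument \frac{1}{8}: 2F1 with upper {-12, -\frac{3}{5}} over lower {\frac{3}{7}}. Verdict: terminating at k = 12: the factor (-12)_k kills every later term; summing the 13 survivors is exact. Sum: -\frac{3264274163108007734578208784307}{1763614286413824000000000000000}.

The tell: with t_0 = -\frac{2}{3}, the expanded ratio factors over Q; C = -2/3, x = 1/8, roots give parameters.
Step ratio: r(k) = \frac{1}{8} * (k-12) (k-\frac{3}{5}) / [(k+\frac{3}{7}) (k+1)] - rational; roots negated = parameters, x = \frac{1}{8}, C = -\frac{2}{3}.


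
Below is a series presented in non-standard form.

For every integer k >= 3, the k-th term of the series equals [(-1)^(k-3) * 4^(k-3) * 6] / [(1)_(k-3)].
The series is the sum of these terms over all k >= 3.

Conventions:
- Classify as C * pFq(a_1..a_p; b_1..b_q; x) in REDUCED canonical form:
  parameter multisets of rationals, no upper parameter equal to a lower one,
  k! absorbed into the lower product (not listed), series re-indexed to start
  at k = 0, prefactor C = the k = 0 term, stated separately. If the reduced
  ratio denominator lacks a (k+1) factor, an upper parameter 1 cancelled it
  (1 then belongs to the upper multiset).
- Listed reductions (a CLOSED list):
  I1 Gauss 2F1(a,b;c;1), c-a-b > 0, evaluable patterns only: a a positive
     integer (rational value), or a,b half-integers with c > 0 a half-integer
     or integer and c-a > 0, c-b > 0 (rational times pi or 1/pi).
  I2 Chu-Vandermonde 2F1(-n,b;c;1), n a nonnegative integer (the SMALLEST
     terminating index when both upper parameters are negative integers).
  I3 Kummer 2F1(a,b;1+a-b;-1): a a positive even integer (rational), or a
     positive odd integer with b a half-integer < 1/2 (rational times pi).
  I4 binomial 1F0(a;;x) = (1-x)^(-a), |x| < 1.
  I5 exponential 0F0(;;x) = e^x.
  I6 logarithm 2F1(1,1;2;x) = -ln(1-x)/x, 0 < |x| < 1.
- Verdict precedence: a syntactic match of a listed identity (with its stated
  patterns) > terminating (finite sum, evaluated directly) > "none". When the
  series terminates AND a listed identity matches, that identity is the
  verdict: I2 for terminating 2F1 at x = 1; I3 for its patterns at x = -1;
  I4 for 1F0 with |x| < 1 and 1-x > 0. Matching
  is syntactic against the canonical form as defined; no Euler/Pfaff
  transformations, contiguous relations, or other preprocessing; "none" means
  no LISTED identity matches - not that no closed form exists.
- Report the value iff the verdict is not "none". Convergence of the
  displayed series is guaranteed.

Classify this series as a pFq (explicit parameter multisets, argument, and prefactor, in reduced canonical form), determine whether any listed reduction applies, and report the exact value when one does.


With C = 6: the canonical form is 0F0(-; -; -4). Verdict: exponential (I5) applies (the 0F0 exponential series at x = -4). Its exact value is 6 * e^(-4).

Key observation: t_0 = 6 here, and the (-1)^k factor (C = 6) folds into the argument's sign.
Term ratio: r(k) = (-4) * 1 / [(k+1)] - rational in k. x = (-4); t_0 = 6; negate the roots.


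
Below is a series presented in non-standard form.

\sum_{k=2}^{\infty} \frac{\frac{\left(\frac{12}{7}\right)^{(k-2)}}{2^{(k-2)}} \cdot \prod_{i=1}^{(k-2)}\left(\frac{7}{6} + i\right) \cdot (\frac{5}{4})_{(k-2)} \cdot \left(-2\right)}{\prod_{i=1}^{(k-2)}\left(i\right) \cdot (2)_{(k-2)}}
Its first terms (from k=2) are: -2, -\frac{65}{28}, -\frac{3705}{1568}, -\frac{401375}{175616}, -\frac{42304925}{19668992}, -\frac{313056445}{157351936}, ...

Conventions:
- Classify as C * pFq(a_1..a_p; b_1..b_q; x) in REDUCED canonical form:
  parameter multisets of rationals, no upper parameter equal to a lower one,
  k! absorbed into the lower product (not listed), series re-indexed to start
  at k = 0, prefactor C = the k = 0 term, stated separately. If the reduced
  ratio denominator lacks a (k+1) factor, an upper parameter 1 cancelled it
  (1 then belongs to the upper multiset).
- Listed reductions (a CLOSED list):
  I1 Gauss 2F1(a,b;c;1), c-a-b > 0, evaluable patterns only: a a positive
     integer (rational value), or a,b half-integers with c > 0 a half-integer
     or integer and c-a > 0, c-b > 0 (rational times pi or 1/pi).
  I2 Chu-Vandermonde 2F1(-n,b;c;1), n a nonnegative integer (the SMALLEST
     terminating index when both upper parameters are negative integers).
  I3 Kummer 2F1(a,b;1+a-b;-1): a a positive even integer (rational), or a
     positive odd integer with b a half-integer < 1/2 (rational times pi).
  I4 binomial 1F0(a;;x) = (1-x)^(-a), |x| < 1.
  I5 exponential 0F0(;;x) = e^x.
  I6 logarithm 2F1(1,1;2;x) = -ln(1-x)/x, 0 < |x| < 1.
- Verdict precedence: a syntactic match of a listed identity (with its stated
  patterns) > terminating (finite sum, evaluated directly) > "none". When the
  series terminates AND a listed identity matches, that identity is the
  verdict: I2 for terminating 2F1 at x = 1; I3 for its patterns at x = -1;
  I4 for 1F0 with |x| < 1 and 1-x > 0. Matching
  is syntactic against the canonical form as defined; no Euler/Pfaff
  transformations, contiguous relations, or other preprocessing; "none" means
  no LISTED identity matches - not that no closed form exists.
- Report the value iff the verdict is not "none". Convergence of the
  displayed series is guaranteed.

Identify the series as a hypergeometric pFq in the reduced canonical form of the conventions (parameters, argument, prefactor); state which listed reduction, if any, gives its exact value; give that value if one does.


Reduced: x = \frac{6}{7}, 2F1, upper = {\frac{5}{4}, \frac{13}{6}}, lower = {2}, C = -2. Verdict: none - at argument \frac{6}{7} the multisets {\frac{5}{4}, \frac{13}{6}} ; {2} match no listed identity.

Key observation: x = \frac{6}{7} and the two k-th powers (C = -2) combine into one argument.
Consecutive-term ratio: r(k) = \frac{6}{7} * (k+\frac{5}{4}) (k+\frac{13}{6}) / [(k+2) (k+1)] - rational in k, leading ratio \frac{6}{7}; with t_0 = -2, classification follows.


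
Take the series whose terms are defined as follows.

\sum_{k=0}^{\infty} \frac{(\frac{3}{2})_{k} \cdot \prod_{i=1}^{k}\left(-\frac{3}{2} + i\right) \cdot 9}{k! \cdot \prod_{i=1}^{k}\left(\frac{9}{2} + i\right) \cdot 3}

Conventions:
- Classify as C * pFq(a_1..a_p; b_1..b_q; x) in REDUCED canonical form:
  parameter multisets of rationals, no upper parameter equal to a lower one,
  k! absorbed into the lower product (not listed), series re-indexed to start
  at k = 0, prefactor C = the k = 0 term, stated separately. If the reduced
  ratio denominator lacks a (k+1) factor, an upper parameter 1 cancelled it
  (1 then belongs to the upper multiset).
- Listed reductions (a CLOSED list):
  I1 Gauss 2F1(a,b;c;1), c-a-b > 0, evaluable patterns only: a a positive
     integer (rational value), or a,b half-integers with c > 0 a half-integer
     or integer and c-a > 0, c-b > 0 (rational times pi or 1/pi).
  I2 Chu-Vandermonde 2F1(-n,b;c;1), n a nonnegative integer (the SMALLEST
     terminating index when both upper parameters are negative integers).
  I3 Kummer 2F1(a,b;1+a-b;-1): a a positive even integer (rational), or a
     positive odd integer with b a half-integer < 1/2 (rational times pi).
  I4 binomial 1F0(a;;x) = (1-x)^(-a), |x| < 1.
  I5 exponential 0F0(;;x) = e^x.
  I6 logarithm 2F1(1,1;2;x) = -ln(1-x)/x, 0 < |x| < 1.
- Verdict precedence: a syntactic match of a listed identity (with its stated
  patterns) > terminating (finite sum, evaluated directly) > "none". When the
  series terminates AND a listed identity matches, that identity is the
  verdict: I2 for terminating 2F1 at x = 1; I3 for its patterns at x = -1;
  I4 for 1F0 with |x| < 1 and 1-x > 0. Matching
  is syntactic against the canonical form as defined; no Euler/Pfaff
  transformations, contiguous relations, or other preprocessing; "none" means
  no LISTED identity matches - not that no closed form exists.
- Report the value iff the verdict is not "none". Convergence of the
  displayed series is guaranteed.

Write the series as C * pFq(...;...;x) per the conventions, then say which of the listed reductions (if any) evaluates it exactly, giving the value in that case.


This is 3 * 2F1(-\frac{1}{2}, \frac{3}{2}; \frac{11}{2}; 1) in reduced canonical form. Verdict (x = 1): the half-integer Gauss pattern (I1) applies (x = 1; upper {-\frac{1}{2}, \frac{3}{2}} half-integers, c = \frac{11}{2} in the evaluable pattern). Sum: \frac{6615}{8192} \cdot \pi.

Key step: with t_0 = 3, the lower running product (C = 3) is a rising factorial.
Term ratio: r(k) = 1 * (k-\frac{1}{2}) (k+\frac{3}{2}) / [(k+\frac{11}{2}) (k+1)] - rational in k. x = 1; t_0 = 3; negate the roots.


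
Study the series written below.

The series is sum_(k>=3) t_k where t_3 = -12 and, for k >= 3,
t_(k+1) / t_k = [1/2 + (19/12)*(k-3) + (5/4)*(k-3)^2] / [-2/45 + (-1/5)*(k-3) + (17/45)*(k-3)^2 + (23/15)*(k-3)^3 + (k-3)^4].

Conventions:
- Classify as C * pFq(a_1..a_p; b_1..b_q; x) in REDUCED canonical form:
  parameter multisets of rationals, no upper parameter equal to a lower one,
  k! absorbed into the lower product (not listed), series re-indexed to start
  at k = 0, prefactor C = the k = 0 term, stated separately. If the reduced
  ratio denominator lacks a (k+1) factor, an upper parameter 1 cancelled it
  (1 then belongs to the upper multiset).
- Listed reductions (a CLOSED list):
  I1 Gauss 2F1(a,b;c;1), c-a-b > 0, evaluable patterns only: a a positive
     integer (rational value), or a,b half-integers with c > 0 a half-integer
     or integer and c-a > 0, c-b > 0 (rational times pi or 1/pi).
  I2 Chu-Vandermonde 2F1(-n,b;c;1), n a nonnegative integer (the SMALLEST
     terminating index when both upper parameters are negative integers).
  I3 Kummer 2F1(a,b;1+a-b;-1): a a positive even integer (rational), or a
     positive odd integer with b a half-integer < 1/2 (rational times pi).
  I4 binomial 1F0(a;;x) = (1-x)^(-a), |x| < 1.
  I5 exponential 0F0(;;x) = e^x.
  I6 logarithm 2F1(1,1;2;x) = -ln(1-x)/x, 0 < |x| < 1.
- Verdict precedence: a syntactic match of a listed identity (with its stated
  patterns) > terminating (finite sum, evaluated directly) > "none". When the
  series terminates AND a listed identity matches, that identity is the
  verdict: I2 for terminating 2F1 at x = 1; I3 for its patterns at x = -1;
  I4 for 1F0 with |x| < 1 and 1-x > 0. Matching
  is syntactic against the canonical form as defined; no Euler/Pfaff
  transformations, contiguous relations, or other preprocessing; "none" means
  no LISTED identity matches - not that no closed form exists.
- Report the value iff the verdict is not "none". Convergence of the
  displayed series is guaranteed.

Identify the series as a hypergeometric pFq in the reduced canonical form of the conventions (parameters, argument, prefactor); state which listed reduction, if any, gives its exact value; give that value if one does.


Key step: t_0 being -12, the expanded ratio factors over Q; C = -12, roots give parameters.
Step ratio: r(k) = (5/4) * (k+3/5) / [(k-1/3) (k+1/5) (k+1)] - poly over poly, x = (5/4) from leading terms; C = -12 at k = 0.

x = 5/4 here; the reduced form reads 1F2, upper {3/5}, lower {-1/3, 1/5}, C = -12. Verdict: none. A 1F2 with upper {3/5} fits none of I1-I6 at x = 5/4; the sum runs forever.


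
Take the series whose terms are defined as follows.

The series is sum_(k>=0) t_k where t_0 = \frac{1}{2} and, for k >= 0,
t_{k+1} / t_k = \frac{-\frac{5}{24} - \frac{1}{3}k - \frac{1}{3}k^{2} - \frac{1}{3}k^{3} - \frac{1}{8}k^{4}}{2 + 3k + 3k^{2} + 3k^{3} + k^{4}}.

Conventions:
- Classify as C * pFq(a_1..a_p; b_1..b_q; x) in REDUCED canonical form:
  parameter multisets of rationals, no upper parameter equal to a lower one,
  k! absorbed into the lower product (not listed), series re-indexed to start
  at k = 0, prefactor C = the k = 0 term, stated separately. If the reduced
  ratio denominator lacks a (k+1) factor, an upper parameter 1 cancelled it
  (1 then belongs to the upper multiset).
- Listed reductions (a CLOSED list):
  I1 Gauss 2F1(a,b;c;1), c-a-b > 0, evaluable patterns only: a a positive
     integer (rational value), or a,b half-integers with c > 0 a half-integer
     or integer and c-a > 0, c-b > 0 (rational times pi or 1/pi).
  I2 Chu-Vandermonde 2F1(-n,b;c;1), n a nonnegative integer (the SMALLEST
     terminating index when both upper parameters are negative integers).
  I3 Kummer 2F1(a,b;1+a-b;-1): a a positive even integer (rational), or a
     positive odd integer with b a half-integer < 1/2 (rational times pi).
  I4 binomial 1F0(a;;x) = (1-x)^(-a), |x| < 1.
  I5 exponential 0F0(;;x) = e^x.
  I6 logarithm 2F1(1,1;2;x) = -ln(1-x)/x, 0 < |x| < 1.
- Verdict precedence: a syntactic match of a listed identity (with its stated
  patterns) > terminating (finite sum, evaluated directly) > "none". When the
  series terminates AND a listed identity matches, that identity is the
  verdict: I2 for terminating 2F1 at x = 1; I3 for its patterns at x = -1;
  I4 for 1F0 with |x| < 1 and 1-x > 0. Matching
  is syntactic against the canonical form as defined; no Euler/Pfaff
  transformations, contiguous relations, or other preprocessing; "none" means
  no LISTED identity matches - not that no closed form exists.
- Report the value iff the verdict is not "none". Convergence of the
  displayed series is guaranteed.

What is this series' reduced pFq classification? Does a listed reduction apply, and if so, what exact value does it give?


At argument -\frac{1}{8}: a 2F1 with upper {1, \frac{5}{3}}, lower {2}, scaled by C = \frac{1}{2}. Verdict: none. Every listed pattern misses the 2F1 form at -\frac{1}{8}, upper {1, \frac{5}{3}}.

Key observation: from the first term \frac{1}{2}: factor the ratio over Q (prefactor 1/2): negated roots = parameters.
Term ratio: r(k) = -\frac{1}{8} * (k+1) (k+\frac{5}{3}) / [(k+2) (k+1)] - poly over poly, x = -\frac{1}{8} from leading terms; C = \frac{1}{2} at k = 0.


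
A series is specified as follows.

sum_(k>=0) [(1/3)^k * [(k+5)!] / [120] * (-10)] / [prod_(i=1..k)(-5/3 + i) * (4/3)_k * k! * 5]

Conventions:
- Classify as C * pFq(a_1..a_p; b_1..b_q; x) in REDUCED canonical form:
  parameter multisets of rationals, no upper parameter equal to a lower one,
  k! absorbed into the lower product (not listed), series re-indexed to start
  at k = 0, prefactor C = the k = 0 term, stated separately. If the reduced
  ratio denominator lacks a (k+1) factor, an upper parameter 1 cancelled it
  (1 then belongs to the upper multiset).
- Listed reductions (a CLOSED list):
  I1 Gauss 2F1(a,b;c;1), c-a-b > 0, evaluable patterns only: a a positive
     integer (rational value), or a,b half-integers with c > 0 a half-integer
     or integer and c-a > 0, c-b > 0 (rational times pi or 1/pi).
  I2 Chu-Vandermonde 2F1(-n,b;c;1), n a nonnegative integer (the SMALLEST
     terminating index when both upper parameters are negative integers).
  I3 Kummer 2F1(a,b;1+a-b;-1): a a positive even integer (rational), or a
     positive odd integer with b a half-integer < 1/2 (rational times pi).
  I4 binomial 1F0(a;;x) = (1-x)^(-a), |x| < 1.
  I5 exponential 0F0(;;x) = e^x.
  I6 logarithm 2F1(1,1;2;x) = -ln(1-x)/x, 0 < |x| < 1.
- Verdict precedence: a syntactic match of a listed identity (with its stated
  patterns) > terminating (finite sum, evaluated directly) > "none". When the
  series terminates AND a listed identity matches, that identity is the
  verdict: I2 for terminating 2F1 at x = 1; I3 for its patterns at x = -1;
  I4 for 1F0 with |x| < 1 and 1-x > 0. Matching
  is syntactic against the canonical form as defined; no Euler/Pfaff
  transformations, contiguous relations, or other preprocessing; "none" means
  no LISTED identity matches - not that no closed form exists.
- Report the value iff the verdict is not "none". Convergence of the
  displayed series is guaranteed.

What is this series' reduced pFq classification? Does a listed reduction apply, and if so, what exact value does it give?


At argument 1/3: a 1F2 with upper {6}, lower {-2/3, 4/3}, scaled by C = -2. Verdict: none - at argument 1/3 the multisets {6} ; {-2/3, 4/3} match no listed identity.

First insight: t_0 = -2 here, and the lower running product (C = -2, x = 1/3) is a rising factorial.
Adjacent-term ratio: r(k) = (1/3) * (k+6) / [(k-2/3) (k+4/3) (k+1)] - rational in k, leading ratio (1/3); with t_0 = -2, classification follows.


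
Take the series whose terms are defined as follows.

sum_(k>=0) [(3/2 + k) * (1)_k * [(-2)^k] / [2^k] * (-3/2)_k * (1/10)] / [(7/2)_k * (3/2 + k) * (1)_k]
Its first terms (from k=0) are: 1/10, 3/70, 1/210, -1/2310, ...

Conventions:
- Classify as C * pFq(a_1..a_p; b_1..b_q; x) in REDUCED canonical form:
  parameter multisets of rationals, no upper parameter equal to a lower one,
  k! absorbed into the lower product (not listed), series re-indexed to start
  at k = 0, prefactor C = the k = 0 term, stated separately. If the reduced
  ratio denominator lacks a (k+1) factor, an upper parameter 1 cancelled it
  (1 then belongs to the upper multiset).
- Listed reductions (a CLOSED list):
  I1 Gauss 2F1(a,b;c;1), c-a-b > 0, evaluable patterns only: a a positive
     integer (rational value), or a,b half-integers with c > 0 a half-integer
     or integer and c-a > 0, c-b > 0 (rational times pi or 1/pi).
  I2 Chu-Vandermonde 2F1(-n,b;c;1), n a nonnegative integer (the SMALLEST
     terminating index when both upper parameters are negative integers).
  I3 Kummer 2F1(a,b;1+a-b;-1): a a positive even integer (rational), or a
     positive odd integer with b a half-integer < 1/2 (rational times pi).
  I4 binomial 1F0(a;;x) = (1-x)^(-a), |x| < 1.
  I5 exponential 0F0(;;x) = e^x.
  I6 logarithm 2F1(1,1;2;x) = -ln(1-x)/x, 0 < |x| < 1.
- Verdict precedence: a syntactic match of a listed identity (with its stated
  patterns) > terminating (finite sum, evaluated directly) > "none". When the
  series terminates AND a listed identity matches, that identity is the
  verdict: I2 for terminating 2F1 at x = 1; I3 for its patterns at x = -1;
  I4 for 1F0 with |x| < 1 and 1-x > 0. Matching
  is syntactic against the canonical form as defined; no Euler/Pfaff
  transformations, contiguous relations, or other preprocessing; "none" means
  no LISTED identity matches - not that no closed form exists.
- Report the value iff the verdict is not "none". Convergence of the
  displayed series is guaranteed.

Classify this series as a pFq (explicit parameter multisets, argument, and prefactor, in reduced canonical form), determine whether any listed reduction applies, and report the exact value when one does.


x = -1 here; the reduced form reads 2F1, upper {-3/2, 1}, lower {7/2}, C = 1/10. Verdict: Kummer's theorem (I3) matches (x = -1; c = 7/2 equals 1+a-b for upper {-3/2, 1}: listed pattern). Hence: (3/64) * pi.

Key step: t_0 = 1/10 here, and the two k-th powers (prefactor 1/10) combine into one argument.
Ratio: r(k) = (-1) * (k-3/2) (k+1) / [(k+7/2) (k+1)] - rational in k. x = (-1); t_0 = 1/10; negate the roots.


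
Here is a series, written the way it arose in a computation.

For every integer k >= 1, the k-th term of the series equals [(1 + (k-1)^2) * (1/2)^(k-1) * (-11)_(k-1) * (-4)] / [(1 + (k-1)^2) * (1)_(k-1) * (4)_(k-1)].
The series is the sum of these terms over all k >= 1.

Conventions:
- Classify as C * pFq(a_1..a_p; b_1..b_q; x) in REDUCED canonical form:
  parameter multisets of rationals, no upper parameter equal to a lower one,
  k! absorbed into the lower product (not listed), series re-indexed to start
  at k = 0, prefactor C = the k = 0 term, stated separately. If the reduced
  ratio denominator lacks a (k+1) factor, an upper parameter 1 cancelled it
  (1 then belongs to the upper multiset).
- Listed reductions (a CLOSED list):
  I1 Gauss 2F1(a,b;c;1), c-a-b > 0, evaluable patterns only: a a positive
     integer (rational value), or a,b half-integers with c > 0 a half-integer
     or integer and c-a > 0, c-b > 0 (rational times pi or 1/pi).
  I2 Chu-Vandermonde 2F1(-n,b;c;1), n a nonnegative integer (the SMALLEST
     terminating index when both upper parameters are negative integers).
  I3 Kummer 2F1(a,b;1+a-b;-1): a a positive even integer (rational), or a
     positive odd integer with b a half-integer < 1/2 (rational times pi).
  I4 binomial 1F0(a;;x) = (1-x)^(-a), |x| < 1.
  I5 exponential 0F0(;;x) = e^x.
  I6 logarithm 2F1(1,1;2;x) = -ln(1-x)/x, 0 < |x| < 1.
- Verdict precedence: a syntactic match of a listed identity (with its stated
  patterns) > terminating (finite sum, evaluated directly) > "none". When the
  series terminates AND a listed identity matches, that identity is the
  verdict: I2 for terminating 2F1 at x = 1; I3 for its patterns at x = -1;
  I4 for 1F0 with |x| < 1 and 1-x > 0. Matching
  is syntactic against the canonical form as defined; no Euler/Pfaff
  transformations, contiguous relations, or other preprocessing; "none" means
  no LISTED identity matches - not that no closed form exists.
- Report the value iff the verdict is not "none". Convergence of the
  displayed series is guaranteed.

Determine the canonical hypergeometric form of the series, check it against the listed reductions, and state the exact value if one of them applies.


Reduced: x = 1/2, 1F1, upper = {-11}, lower = {4}, C = -4. Verdict: terminating - upper parameter -11 makes this a finite sum (last index 11), evaluated exactly. Its exact value is -4854692042507/7439214182400.

Structural cue: from the first term -4: (1)_k (C = -4, x = 1/2) is k! itself.
Term ratio: r(k) = (1/2) * (k-11) / [(k+4) (k+1)] - poly over poly, x = (1/2) from leading terms; C = -4 at k = 0.


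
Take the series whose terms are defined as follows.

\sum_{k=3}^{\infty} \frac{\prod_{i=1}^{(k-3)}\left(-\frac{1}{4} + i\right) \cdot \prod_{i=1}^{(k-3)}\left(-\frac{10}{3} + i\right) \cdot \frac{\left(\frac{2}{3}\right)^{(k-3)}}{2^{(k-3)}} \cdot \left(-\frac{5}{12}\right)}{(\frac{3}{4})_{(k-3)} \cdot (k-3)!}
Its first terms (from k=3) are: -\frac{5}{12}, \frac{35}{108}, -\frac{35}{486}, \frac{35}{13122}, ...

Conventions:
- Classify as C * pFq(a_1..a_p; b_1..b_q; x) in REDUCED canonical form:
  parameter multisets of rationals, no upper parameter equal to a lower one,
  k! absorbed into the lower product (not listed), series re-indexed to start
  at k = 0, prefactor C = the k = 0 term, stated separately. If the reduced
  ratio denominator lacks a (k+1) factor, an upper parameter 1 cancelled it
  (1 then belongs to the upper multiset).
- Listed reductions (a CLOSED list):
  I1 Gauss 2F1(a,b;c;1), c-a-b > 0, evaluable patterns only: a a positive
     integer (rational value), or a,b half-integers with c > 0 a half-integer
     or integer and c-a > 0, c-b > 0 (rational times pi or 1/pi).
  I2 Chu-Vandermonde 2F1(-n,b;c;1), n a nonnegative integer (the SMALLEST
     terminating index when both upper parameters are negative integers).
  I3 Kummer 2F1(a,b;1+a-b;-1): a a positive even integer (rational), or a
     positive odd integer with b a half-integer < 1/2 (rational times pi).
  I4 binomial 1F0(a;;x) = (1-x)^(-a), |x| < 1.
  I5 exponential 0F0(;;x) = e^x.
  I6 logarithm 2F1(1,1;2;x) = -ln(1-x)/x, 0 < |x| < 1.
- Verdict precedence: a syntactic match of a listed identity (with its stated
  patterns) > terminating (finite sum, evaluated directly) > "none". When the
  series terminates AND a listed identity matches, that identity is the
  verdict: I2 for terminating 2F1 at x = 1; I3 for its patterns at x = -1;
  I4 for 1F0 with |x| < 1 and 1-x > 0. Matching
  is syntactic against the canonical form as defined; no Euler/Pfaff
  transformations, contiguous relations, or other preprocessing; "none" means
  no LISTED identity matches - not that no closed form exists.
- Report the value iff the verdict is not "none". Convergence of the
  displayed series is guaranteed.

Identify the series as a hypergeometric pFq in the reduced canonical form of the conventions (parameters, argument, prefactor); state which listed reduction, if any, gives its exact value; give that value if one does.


At argument \frac{1}{3}: a 1F0 with upper {-\frac{7}{3}}, lower {-}, scaled by C = -\frac{5}{12}. Verdict at x = \frac{1}{3}: the binomial series (I4) matches (the 1F0 binomial series: exponent 7/3, x = \frac{1}{3}). Value: \left(-\frac{5}{12}\right) \cdot \left(\frac{2}{3}\right)^{\frac{7}{3}}.

First insight: x = \frac{1}{3} and the running product (C = -5/12, x = 1/3) telescopes to a rising factorial.
Step ratio: r(k) = \frac{1}{3} * (k-\frac{7}{3}) / [(k+1)] ; factor over Q: parameters, x = \frac{1}{3}, and C = -\frac{5}{12}.


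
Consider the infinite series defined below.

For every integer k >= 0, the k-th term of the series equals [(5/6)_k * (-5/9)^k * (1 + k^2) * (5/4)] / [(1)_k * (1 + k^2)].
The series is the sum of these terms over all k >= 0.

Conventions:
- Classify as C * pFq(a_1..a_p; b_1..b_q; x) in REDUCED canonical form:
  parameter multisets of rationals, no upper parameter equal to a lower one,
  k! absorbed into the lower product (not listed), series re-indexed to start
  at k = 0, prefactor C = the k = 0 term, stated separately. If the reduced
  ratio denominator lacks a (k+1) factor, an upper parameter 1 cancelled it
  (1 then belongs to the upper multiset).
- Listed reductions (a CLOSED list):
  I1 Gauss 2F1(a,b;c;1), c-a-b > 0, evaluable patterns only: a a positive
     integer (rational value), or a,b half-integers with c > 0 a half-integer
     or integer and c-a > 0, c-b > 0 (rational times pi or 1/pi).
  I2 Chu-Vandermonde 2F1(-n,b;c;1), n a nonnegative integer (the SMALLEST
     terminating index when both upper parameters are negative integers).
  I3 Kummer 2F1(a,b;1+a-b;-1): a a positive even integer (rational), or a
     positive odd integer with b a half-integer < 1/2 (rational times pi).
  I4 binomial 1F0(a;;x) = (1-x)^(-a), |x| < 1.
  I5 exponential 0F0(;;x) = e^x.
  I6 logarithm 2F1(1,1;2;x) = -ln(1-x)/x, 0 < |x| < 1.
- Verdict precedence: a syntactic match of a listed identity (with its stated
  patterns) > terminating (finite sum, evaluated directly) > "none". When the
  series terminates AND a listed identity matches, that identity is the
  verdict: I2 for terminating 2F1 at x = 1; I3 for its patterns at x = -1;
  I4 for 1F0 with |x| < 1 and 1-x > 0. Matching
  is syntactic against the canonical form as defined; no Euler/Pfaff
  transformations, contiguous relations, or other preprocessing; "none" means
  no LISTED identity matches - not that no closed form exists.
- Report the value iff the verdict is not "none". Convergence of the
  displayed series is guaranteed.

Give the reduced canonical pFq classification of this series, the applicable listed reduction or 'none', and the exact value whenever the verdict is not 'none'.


Classification (C = 5/4): 1F0 with upper {5/6}, lower {-}, argument x = -5/9. Verdict (x = -5/9): binomial (I4) applies (the 1F0 binomial series: exponent -5/6, x = -5/9). Sum: (5/4) * (14/9)^(-5/6).

Structural cue: x = (-5/9) and (1)_k (C = 5/4, x = -5/9) is k! itself.
Consecutive-term ratio: r(k) = (-5/9) * (k+5/6) / [(k+1)] - rational; roots negated = parameters, x = (-5/9), C = 5/4.


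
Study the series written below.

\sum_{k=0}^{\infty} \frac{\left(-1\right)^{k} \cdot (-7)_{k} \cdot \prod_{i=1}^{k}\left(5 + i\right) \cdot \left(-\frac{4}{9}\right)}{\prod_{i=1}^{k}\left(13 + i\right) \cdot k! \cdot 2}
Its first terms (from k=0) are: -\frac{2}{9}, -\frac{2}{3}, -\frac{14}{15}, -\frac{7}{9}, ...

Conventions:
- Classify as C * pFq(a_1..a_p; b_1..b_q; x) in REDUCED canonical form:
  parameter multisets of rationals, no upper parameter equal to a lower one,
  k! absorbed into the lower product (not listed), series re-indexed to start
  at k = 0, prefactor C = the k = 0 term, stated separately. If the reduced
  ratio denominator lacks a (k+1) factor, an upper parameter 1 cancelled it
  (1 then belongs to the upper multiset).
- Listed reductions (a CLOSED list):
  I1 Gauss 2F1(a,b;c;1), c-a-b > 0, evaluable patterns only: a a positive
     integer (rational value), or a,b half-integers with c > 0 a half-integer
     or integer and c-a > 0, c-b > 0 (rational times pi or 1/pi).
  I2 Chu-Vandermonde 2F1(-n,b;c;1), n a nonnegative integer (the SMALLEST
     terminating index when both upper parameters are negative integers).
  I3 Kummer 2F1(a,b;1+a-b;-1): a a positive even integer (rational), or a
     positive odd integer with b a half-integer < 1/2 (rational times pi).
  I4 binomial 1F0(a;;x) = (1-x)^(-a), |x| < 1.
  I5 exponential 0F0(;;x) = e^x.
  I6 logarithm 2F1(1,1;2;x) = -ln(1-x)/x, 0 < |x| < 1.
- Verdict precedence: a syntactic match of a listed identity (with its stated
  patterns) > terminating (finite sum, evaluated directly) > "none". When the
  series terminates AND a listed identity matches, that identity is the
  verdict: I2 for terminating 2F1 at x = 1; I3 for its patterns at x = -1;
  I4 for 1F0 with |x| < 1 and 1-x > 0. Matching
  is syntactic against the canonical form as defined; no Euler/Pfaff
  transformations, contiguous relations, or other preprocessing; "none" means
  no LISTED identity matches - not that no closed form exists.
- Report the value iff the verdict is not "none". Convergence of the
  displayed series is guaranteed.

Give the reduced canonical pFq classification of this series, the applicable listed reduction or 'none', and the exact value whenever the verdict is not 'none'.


Classification (C = -\frac{2}{9}): 2F1 with upper {-7, 6}, lower {14}, argument x = -1. Verdict: this is the Kummer evaluation I3 (x = -1; c = 14 equals 1+a-b for upper {-7, 6}: listed pattern). Hence: -\frac{143}{45}.

Key observation: t_0 being -\frac{2}{9}, the constant factors (C = -2/9, x = -1) combine into one prefactor.
Ratio: r(k) = -1 * (k-7) (k+6) / [(k+14) (k+1)] - poly over poly, x = -1 from leading terms; C = -\frac{2}{9} at k = 0.


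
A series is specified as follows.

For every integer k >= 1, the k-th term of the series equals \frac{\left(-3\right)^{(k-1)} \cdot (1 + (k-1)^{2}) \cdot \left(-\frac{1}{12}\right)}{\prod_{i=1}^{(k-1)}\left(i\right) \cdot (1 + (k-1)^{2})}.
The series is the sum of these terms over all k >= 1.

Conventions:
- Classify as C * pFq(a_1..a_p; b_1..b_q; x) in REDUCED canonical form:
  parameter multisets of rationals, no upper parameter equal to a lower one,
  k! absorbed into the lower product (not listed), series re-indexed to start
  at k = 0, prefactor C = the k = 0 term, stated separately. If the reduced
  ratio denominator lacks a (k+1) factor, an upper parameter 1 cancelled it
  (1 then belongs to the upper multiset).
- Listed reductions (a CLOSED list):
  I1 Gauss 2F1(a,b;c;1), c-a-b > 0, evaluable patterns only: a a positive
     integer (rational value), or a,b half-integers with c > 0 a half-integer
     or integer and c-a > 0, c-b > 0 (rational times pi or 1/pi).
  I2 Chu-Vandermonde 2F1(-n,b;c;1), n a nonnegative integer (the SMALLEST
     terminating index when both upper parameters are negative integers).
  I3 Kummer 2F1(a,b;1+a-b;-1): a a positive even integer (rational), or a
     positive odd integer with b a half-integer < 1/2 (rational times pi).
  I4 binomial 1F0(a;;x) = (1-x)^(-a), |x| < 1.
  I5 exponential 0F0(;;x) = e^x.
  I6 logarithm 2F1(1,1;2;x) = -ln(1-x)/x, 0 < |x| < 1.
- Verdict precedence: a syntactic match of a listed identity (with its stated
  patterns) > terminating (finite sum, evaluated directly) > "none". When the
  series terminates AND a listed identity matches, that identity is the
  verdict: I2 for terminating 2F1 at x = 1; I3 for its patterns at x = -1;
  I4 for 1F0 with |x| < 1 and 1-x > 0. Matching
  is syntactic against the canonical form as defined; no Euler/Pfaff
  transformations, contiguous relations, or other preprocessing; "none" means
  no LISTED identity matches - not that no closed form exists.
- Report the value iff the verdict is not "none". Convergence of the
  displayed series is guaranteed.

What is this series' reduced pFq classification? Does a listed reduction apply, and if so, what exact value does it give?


This is -\frac{1}{12} * 0F0(-; -; -3) in reduced canonical form. Verdict: the I5 exponential reduction matches (the 0F0 exponential series at x = -3). Value: \left(-\frac{1}{12}\right) \cdot e^{-3}.

First insight: t_0 being -\frac{1}{12}, k^2 + 1 divides numerator and denominator alike; prefactor -1/12 after cancelling.
Step ratio: r(k) = -3 * 1 / [(k+1)] - rational in k. x = -3; t_0 = -\frac{1}{12}; negate the roots.


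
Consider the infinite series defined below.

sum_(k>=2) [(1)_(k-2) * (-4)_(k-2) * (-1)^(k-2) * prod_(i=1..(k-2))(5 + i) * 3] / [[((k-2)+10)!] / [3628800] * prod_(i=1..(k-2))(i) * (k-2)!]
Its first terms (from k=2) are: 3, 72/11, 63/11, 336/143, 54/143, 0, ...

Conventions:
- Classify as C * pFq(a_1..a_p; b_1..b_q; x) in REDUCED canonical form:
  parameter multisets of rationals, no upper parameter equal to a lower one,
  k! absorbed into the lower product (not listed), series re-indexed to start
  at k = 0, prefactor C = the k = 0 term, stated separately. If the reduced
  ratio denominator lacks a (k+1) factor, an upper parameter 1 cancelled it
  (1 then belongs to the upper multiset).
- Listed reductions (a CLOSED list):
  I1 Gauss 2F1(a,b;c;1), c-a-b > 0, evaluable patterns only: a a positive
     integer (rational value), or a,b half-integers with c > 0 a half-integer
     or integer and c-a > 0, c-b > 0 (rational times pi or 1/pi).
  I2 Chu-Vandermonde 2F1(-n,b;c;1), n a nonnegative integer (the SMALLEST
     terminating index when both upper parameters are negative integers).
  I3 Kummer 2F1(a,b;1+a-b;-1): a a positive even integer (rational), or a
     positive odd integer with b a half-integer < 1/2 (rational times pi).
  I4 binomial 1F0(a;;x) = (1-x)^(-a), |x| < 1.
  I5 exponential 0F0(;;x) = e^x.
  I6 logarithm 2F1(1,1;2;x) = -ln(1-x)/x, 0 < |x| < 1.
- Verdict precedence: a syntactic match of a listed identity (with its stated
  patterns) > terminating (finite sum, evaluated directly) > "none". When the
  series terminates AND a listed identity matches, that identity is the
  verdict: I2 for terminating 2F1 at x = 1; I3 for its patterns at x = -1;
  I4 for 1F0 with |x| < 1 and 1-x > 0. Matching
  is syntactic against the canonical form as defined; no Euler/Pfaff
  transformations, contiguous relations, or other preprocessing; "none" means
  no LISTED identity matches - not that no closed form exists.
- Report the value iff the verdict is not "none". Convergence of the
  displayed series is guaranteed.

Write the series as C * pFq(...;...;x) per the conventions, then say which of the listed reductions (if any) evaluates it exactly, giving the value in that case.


Canonical form: C = 3 times 2F1 with upper {-4, 6}, lower {11}, x = -1. Verdict: the Kummer evaluation I3 fires (x = -1; c = 11 equals 1+a-b for upper {-4, 6}: listed pattern). Sum: 18.

Structural cue: x = (-1) and the denominator's factorial ratio (C = 3, x = -1) is a lower Pochhammer.
Consecutive-term ratio: r(k) = (-1) * (k-4) (k+6) / [(k+11) (k+1)] - rational in k. x = (-1); t_0 = 3; negate the roots.


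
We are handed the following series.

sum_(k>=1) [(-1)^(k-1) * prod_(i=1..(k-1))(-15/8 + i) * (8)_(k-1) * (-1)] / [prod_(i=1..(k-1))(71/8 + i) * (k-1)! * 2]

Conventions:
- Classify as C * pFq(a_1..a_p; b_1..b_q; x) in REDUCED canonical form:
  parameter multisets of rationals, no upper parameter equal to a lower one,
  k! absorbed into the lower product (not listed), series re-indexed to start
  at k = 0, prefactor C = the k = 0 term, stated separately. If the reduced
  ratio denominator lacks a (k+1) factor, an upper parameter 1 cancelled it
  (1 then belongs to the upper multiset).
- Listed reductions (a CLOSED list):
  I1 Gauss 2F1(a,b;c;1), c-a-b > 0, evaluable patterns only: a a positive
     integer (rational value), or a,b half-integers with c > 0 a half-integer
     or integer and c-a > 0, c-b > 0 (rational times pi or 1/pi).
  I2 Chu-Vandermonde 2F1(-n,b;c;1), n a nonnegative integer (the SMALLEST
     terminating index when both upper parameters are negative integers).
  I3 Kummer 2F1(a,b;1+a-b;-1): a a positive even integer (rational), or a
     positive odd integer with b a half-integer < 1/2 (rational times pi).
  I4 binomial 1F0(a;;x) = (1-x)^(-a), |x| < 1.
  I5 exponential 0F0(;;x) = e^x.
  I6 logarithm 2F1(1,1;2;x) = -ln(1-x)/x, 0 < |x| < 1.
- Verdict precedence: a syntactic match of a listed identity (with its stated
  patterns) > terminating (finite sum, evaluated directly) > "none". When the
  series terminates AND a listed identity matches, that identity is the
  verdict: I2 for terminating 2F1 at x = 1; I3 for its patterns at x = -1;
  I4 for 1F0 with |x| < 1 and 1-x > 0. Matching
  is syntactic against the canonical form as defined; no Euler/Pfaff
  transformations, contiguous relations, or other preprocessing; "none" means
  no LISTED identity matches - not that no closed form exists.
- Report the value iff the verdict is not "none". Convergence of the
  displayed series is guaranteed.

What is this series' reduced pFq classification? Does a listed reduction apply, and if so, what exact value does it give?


The series (x = -1) is 2F1: upper {-7/8, 8}, lower {79/8}, prefactor -1/2. Verdict (x = -1): Kummer's theorem (I3) applies (x = -1; c = 79/8 equals 1+a-b for upper {-7/8, 8}: listed pattern). Sum: -110121/131072.

The tell: t_0 = -1/2 here, and the running product (C = -1/2, x = -1) telescopes to a rising factorial.
Adjacent-term ratio: r(k) = (-1) * (k-7/8) (k+8) / [(k+79/8) (k+1)] - rational; roots negated = parameters, x = (-1), C = -1/2.
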